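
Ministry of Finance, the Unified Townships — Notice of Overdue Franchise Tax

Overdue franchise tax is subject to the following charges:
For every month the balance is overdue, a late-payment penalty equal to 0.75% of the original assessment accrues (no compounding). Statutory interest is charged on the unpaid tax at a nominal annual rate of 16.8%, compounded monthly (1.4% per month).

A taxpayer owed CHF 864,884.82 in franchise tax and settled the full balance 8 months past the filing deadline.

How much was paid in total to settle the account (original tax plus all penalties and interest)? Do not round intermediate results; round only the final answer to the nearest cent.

Late-payment penalty: 8 × 0.75% × CHF 864,884.82 = CHF 51,893.09…
Interest: CHF 864,884.82 × ((1 + 0.014)^8 − 1) = CHF 864,884.82 × 0.1176444… = CHF 101,748.8414…
Total = CHF 864,884.82 + CHF 51,893.0892 + CHF 101,748.8414… = CHF 1,018,526.75

CHF 1,018,526.75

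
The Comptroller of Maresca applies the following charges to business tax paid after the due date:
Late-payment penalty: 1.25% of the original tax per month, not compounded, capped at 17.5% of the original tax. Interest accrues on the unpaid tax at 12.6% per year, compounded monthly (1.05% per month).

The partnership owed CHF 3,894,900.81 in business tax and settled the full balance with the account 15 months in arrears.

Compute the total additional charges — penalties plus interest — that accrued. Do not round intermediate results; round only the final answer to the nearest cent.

Penalty (uncapped): 15 × 1.25% × CHF 3,894,900.81 = CHF 730,293.90…; cap = 17.5% × CHF 3,894,900.81 = CHF 681,607.64… → penalty = CHF 681,607.64…
Interest: CHF 3,894,900.81 × ((1 + 0.0105)^15 − 1) = CHF 3,894,900.81 × 0.1696200… = CHF 660,652.8849…
Penalties + interest = CHF 681,607.6418… + CHF 660,652.8849… = CHF 1,342,260.53

CHF 1,342,260.53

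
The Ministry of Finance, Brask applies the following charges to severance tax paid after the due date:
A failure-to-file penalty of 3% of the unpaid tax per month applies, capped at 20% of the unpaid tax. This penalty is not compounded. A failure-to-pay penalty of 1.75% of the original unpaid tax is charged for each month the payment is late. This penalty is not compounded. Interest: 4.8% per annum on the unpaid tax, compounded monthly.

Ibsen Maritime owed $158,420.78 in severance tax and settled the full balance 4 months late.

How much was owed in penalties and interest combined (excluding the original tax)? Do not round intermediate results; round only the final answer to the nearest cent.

Failure-to-file: 4 × 3% × $158,420.78 = $19,010.49… (under the 20% cap)
Failure-to-pay penalty: 4 × 1.75% × $158,420.78 = $11,089.45…
Interest (4.8%/yr ÷ 12 = 0.4%/month): $158,420.78 × ((1 + 0.004)^4 − 1) = $2,549.9815…
Penalties + interest = $30,099.9482 + $2,549.9815… = $32,649.93

$32,649.93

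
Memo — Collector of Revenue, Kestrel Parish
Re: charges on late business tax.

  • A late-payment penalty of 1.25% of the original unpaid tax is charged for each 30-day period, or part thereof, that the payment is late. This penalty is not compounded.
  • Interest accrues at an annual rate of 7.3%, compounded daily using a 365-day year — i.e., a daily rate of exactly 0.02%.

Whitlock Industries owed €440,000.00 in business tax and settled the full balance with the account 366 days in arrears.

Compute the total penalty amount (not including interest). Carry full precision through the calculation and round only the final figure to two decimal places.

€71,500.00

Penalty periods: ⌈366/30⌉ = 13; penalty = 13 × 1.25% × €440,000.00 = €71,500.00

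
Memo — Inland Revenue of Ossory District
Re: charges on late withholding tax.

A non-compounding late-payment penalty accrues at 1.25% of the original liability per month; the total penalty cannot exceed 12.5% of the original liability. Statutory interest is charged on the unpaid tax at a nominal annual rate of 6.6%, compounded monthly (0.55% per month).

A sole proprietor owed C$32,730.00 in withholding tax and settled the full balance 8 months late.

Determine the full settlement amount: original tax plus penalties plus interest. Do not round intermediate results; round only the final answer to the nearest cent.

C$37,471.15

Penalty: 8 × 1.25% × C$32,730.00 = C$3,273.00 (below the 12.5% cap of C$4,091.25)
Interest: C$32,730.00 × ((1 + 0.0055)^8 − 1) = C$32,730.00 × 0.0448564… = C$1,468.1494…
Total = C$32,730.00 + C$3,273.0000 + C$1,468.1494… = C$37,471.15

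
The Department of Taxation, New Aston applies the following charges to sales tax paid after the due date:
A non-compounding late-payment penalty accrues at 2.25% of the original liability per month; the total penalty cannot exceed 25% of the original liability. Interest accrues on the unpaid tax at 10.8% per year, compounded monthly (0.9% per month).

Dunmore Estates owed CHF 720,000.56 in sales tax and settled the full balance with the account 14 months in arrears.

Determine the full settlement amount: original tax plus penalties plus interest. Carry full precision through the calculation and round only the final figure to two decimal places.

CHF 996,223.77

Penalty (uncapped): 14 × 2.25% × CHF 720,000.56 = CHF 226,800.18…; cap = 25% × CHF 720,000.56 = CHF 180,000.14 → penalty = CHF 180,000.14
Interest: CHF 720,000.56 × ((1 + 0.009)^14 − 1) = CHF 720,000.56 × 0.1336430… = CHF 96,223.0661…
Total = CHF 720,000.56 + CHF 180,000.1400 + CHF 96,223.0661… = CHF 996,223.77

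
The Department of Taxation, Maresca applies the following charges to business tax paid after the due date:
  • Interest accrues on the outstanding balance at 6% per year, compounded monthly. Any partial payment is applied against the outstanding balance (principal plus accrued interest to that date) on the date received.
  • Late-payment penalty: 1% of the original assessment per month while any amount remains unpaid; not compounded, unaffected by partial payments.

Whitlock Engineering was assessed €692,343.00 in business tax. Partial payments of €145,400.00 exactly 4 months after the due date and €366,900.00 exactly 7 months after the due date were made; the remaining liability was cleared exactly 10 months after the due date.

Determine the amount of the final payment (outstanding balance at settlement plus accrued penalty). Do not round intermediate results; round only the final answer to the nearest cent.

Monthly rate = 6% ÷ 12 = 0.5%
Balance at month 4: €692,343.0000 × (1 + 0.005)^4 = €706,294.0581…
After €145,400.00 payment: €706,294.0581… − €145,400.00 = €560,894.0581…
Balance at month 7: €560,894.0581… × (1 + 0.005)^3 = €569,349.6061…
After €366,900.00 payment: €569,349.6061… − €366,900.00 = €202,449.6061…
Balance at month 10: €202,449.6061… × (1 + 0.005)^3 = €205,501.5592…
Penalty: 10 × 1% × €692,343.00 = €69,234.30
Final settlement = outstanding balance + penalty = €205,501.5592… + €69,234.30 = €274,735.86

€274,735.86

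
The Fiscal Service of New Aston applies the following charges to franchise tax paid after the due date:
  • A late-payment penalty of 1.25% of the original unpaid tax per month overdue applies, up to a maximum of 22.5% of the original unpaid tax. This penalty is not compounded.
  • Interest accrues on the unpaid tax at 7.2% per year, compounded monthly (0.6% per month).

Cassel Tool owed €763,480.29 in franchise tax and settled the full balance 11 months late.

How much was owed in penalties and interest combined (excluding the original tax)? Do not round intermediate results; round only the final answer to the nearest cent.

Penalty: 11 × 1.25% × €763,480.29 = €104,978.54… (below the 22.5% cap of €171,783.07…)
Interest: €763,480.29 × ((1 + 0.006)^11 − 1) = €763,480.29 × 0.0680161… = €51,928.9298…
Penalties + interest = €104,978.5399… + €51,928.9298… = €156,907.47

€156,907.47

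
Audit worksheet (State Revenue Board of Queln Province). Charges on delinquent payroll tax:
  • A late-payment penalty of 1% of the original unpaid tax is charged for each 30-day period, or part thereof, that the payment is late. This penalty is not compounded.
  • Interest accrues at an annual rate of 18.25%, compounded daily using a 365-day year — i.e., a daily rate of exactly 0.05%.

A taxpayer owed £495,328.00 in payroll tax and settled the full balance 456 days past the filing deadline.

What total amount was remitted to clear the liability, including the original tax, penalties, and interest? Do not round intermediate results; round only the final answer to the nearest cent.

£701,391.26

Penalty periods: ⌈456/30⌉ = 16; penalty = 16 × 1% × £495,328.00 = £79,252.48
Interest: £495,328.00 × ((1 + 0.0005)^456 − 1) = £495,328.00 × 0.25601375… = £126,810.7810…
Total = £495,328.00 + £79,252.4800 + £126,810.7810… = £701,391.26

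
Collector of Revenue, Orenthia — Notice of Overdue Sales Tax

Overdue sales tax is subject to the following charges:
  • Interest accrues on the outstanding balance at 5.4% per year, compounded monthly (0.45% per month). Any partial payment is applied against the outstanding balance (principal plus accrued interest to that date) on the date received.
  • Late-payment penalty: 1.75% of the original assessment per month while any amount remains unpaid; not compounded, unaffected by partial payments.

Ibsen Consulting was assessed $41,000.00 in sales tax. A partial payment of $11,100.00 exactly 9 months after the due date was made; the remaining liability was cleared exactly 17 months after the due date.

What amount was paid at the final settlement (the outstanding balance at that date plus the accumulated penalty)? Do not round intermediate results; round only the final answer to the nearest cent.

$44,943.54

Balance at month 9: $41,000.0000 × (1 + 0.0045)^9 = $42,690.7050…
After $11,100.00 payment: $42,690.7050… − $11,100.00 = $31,590.7050…
Balance at month 17: $31,590.7050… × (1 + 0.0045)^8 = $32,746.0444…
Penalty: 17 × 1.75% × $41,000.00 = $12,197.50
Final settlement = outstanding balance + penalty = $32,746.0444… + $12,197.50 = $44,943.54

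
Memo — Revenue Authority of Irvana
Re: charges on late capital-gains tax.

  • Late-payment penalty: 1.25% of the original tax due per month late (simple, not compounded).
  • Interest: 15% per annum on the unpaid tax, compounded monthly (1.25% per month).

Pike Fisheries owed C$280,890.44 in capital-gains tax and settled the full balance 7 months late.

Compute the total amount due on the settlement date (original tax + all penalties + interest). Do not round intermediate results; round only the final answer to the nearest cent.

C$330,987.38

Late-payment penalty: 7 × 1.25% × C$280,890.44 = C$24,577.91…
Interest: C$280,890.44 × ((1 + 0.0125)^7 − 1) = C$280,890.44 × 0.0908505… = C$25,519.0286…
Total = C$280,890.44 + C$24,577.9135 + C$25,519.0286… = C$330,987.38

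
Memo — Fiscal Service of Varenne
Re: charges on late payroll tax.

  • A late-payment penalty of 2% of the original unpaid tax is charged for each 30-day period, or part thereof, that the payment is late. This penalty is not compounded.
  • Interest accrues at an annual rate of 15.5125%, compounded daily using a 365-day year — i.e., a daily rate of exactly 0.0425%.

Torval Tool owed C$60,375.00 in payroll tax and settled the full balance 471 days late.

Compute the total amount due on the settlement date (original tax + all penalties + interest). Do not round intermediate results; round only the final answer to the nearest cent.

Penalty periods: ⌈471/30⌉ = 16; penalty = 16 × 2% × C$60,375.00 = C$19,320.00
Interest: C$60,375.00 × ((1 + 0.000425)^471 − 1) = C$60,375.00 × 0.22156457… = C$13,376.9612…
Total = C$60,375.00 + C$19,320.0000 + C$13,376.9612… = C$93,071.96

C$93,071.96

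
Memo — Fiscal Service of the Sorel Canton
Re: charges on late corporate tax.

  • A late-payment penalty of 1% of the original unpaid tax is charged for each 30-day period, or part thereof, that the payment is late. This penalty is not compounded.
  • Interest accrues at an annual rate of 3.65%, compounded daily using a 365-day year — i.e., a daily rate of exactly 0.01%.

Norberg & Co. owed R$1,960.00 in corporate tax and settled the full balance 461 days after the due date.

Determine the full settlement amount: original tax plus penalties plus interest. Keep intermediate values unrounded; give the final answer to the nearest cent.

Penalty periods: ⌈461/30⌉ = 16; penalty = 16 × 1% × R$1,960.00 = R$313.60
Interest: R$1,960.00 × ((1 + 0.0001)^461 − 1) = R$1,960.00 × 0.04717671… = R$92.4664…
Total = R$1,960.00 + R$313.6000 + R$92.4664… = R$2,366.07

R$2,366.07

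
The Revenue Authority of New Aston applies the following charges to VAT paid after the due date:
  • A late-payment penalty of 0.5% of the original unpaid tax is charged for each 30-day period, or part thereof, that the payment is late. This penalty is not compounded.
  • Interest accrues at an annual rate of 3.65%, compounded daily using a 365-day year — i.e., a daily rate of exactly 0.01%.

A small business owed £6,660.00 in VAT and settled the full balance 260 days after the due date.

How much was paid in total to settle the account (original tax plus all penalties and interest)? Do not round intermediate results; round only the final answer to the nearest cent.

£7,135.12

Penalty periods: ⌈260/30⌉ = 9; penalty = 9 × 0.5% × £6,660.00 = £299.70
Interest: £6,660.00 × ((1 + 0.0001)^260 − 1) = £6,660.00 × 0.02633961… = £175.4218…
Total = £6,660.00 + £299.7000 + £175.4218… = £7,135.12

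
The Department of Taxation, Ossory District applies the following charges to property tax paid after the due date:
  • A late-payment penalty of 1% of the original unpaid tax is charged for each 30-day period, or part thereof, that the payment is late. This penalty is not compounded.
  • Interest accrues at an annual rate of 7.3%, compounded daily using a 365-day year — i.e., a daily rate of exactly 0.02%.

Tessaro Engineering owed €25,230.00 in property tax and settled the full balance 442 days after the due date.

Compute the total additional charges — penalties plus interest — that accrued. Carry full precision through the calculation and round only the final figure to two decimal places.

Penalty periods: ⌈442/30⌉ = 15; penalty = 15 × 1% × €25,230.00 = €3,784.50
Interest: €25,230.00 × ((1 + 0.0002)^442 − 1) = €25,230.00 × 0.09241535… = €2,331.6393…
Penalties + interest = €3,784.5000 + €2,331.6393… = €6,116.14

€6,116.14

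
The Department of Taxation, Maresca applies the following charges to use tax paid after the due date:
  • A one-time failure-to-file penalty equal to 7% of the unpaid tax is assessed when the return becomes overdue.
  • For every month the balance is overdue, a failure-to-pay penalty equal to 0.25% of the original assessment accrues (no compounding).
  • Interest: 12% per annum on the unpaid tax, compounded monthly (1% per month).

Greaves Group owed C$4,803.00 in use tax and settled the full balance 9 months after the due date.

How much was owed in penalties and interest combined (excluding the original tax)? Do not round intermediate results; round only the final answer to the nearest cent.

Failure-to-file penalty: 7% × C$4,803.00 = C$336.21
Failure-to-pay penalty = 0.25% × C$4,803.00 × 9 mo = C$108.07…
Interest: C$4,803.00 × ((1 + 0.01)^9 − 1) = C$4,803.00 × 0.0936853… = C$449.9704…
Penalties + interest = C$444.2775 + C$449.9704… = C$894.25

C$894.25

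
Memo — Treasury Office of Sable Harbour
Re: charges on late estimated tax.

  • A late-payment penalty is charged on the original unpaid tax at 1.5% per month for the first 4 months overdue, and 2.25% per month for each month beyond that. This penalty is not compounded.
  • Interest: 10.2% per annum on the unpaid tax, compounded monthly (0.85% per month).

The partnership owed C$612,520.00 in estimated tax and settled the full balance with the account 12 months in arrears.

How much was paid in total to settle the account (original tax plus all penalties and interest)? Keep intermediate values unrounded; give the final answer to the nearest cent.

C$825,007.00

Penalty, months 1–4: 4 × 1.5% × C$612,520.00 = C$36,751.20
Penalty, months 5–12: 8 × 2.25% × C$612,520.00 = C$110,253.60
Interest: C$612,520.00 × ((1 + 0.0085)^12 − 1) = C$612,520.00 × 0.1069062… = C$65,482.2021…
Total = C$612,520.00 + C$147,004.8000 + C$65,482.2021… = C$825,007.00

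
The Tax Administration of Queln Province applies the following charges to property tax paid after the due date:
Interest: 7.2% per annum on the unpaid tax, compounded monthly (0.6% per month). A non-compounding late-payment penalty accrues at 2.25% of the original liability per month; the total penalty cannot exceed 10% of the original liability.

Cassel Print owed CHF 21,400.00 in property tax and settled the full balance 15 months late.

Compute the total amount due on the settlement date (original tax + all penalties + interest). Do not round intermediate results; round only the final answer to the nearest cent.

CHF 25,549.03

Penalty (uncapped): 15 × 2.25% × CHF 21,400.00 = CHF 7,222.50; cap = 10% × CHF 21,400.00 = CHF 2,140.00 → penalty = CHF 2,140.00
Interest: CHF 21,400.00 × ((1 + 0.006)^15 − 1) = CHF 21,400.00 × 0.0938801… = CHF 2,009.0336…
Total = CHF 21,400.00 + CHF 2,140.0000 + CHF 2,009.0336… = CHF 25,549.03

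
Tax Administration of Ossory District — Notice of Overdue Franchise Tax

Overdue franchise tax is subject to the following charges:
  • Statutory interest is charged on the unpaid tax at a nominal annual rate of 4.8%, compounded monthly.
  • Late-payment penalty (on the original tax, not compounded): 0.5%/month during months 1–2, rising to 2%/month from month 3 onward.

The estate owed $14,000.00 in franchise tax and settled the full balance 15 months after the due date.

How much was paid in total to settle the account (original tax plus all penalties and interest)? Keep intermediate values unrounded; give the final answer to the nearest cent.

Penalty, months 1–2: 2 × 0.5% × $14,000.00 = $140.00
Penalty, months 3–15: 13 × 2% × $14,000.00 = $3,640.00
Interest (4.8%/yr ÷ 12 = 0.4%/month): $14,000.00 × ((1 + 0.004)^15 − 1) = $863.9326…
Total = $14,000.00 + $3,780.0000 + $863.9326… = $18,643.93

$18,643.93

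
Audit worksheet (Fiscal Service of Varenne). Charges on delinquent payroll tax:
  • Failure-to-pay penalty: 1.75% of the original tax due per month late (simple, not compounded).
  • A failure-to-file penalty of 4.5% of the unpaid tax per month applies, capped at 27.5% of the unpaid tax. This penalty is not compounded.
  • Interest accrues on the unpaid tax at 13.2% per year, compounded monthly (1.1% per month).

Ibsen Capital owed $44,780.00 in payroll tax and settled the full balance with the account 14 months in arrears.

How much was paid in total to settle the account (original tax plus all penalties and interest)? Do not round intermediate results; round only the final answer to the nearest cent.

Failure-to-file: 14 × 4.5% × $44,780.00 = $28,211.40, capped at 27.5% × $44,780.00 = $12,314.50
Failure-to-pay penalty = 1.75% × $44,780.00 × 14 mo = $10,971.10
Interest: $44,780.00 × ((1 + 0.011)^14 − 1) = $44,780.00 × 0.1655105… = $7,411.5587…
Total = $44,780.00 + $23,285.6000 + $7,411.5587… = $75,477.16

$75,477.16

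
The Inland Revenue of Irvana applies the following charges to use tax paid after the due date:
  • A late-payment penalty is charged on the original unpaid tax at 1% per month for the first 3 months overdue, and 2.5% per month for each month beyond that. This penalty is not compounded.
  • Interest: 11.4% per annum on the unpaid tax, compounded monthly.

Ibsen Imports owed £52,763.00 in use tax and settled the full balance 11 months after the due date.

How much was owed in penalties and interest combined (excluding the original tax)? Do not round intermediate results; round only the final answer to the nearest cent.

Penalty, months 1–3: 3 × 1% × £52,763.00 = £1,582.89
Penalty, months 4–11: 8 × 2.5% × £52,763.00 = £10,552.60
Interest (11.4%/yr ÷ 12 = 0.95%/month): £52,763.00 × ((1 + 0.0095)^11 − 1) = £5,783.2438…
Penalties + interest = £12,135.4900 + £5,783.2438… = £17,918.73

£17,918.73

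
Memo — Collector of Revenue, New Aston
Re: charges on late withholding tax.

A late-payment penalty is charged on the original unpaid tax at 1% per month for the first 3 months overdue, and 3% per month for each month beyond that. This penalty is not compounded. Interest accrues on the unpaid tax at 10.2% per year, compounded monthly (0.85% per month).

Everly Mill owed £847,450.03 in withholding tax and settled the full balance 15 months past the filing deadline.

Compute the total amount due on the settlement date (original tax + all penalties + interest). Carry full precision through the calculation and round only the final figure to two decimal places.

Penalty, months 1–3: 3 × 1% × £847,450.03 = £25,423.50…
Penalty, months 4–15: 12 × 3% × £847,450.03 = £305,082.01…
Interest: £847,450.03 × ((1 + 0.0085)^15 − 1) = £847,450.03 × 0.1353729… = £114,721.7999…
Total = £847,450.03 + £330,505.5117 + £114,721.7999… = £1,292,677.34

£1,292,677.34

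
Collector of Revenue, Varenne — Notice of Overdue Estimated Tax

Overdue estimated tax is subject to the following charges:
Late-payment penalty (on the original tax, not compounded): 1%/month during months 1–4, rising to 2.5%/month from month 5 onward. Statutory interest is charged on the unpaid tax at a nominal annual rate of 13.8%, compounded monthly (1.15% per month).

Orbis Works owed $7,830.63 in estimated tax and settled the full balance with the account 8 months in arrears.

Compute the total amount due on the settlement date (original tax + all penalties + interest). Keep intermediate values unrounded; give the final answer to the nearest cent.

Penalty, months 1–4: 4 × 1% × $7,830.63 = $313.23…
Penalty, months 5–8: 4 × 2.5% × $7,830.63 = $783.06…
Interest: $7,830.63 × ((1 + 0.0115)^8 − 1) = $7,830.63 × 0.0957894… = $750.0914…
Total = $7,830.63 + $1,096.2882 + $750.0914… = $9,677.01

$9,677.01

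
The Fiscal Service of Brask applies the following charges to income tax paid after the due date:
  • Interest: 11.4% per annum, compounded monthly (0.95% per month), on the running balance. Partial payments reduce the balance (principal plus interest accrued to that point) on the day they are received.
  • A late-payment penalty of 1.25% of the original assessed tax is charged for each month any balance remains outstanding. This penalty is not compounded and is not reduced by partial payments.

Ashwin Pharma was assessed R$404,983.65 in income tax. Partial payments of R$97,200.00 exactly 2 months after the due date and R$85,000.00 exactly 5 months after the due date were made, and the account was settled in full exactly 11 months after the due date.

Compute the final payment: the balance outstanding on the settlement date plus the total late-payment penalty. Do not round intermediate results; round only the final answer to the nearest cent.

Balance at month 2: R$404,983.6500 × (1 + 0.0095)^2 = R$412,714.8891…
After R$97,200.00 payment: R$412,714.8891… − R$97,200.00 = R$315,514.8891…
Balance at month 5: R$315,514.8891… × (1 + 0.0095)^3 = R$324,592.7596…
After R$85,000.00 payment: R$324,592.7596… − R$85,000.00 = R$239,592.7596…
Balance at month 11: R$239,592.7596… × (1 + 0.0095)^6 = R$253,578.0334…
Penalty: 11 × 1.25% × R$404,983.65 = R$55,685.25…
Final settlement = outstanding balance + penalty = R$253,578.0334… + R$55,685.25… = R$309,263.29

R$309,263.29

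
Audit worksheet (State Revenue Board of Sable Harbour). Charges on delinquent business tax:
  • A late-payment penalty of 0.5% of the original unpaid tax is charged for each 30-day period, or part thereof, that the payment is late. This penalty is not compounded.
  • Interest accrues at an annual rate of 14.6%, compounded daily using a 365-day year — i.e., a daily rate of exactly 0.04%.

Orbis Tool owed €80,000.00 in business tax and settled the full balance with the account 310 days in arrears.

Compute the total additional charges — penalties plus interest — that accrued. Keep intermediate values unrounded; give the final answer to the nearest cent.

€14,959.02

Penalty periods: ⌈310/30⌉ = 11; penalty = 11 × 0.5% × €80,000.00 = €4,400.00
Interest: €80,000.00 × ((1 + 0.0004)^310 − 1) = €80,000.00 × 0.13198780… = €10,559.0244…
Penalties + interest = €4,400.0000 + €10,559.0244… = €14,959.02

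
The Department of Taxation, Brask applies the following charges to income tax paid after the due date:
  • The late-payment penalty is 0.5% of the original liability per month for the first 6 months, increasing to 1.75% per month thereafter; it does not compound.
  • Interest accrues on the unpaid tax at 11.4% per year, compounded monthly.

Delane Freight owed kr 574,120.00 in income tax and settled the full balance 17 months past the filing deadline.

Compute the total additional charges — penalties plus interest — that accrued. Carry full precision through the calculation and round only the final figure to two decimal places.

Penalty, months 1–6: 6 × 0.5% × kr 574,120.00 = kr 17,223.60
Penalty, months 7–17: 11 × 1.75% × kr 574,120.00 = kr 110,518.10
Interest (11.4%/yr ÷ 12 = 0.95%/month): kr 574,120.00 × ((1 + 0.0095)^17 − 1) = kr 100,113.2591…
Penalties + interest = kr 127,741.7000 + kr 100,113.2591… = kr 227,854.96

kr 227,854.96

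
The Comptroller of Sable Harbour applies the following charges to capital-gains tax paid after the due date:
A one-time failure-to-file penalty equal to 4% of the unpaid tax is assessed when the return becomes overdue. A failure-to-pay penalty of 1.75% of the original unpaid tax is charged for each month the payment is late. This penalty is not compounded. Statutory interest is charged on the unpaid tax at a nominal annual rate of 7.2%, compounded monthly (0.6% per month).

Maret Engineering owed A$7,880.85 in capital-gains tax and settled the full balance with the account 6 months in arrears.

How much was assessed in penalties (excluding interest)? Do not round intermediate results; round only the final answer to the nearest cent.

A$1,142.72

Failure-to-file penalty: 4% × A$7,880.85 = A$315.23…
Failure-to-pay penalty: 6 × 1.75% × A$7,880.85 = A$827.49…
Total penalty = A$315.23… + A$827.49… = A$1,142.72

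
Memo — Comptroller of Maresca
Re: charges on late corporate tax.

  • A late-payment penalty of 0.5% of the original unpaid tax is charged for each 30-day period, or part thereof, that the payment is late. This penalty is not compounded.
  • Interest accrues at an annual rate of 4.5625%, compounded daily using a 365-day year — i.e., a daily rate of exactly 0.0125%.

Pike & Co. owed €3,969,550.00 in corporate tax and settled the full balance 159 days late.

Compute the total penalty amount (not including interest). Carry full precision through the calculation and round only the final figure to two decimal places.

Penalty periods: ⌈159/30⌉ = 6; penalty = 6 × 0.5% × €3,969,550.00 = €119,086.50

€119,086.50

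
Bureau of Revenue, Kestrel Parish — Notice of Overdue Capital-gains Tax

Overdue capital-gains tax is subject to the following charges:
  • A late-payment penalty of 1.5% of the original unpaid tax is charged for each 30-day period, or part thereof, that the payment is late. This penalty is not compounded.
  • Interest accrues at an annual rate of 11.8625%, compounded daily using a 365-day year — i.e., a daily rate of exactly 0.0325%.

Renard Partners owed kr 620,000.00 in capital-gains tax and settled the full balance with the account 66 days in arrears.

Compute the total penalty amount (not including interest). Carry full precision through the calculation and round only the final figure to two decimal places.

Penalty periods: ⌈66/30⌉ = 3; penalty = 3 × 1.5% × kr 620,000.00 = kr 27,900.00

kr 27,900.00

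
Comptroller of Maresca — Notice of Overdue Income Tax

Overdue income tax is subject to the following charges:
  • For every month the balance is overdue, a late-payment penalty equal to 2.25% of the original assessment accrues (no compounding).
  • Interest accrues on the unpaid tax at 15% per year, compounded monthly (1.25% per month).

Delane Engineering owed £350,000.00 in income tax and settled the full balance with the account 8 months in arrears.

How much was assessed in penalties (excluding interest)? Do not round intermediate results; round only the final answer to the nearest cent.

£63,000.00

Late-payment penalty: 8 × 2.25% × £350,000.00 = £63,000.00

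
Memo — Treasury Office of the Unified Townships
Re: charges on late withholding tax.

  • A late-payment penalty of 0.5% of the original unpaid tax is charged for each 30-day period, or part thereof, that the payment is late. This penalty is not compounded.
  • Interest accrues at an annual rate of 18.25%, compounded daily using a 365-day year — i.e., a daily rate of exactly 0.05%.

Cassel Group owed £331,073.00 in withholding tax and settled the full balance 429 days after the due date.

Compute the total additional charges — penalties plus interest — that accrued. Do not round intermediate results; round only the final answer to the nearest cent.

Penalty periods: ⌈429/30⌉ = 15; penalty = 15 × 0.5% × £331,073.00 = £24,830.48…
Interest: £331,073.00 × ((1 + 0.0005)^429 − 1) = £331,073.00 × 0.23917569… = £79,184.6134…
Penalties + interest = £24,830.4750 + £79,184.6134… = £104,015.09

£104,015.09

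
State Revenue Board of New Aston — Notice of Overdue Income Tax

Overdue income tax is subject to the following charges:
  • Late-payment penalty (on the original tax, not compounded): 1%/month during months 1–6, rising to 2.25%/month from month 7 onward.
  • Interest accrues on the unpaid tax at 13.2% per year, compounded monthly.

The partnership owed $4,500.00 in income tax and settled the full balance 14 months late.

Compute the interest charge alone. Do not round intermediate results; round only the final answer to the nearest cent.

$744.80

Interest (13.2%/yr ÷ 12 = 1.1%/month): $4,500.00 × ((1 + 0.011)^14 − 1) = $744.7971…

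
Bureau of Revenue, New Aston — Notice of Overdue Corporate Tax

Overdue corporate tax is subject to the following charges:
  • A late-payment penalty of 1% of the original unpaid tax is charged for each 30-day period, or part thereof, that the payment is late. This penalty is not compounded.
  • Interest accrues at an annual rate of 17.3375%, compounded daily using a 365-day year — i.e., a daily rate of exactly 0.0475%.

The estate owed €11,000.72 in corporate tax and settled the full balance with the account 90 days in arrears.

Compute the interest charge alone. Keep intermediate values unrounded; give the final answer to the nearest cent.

Interest: €11,000.72 × ((1 + 0.000475)^90 − 1) = €11,000.72 × 0.04366635… = €480.3613…

€480.36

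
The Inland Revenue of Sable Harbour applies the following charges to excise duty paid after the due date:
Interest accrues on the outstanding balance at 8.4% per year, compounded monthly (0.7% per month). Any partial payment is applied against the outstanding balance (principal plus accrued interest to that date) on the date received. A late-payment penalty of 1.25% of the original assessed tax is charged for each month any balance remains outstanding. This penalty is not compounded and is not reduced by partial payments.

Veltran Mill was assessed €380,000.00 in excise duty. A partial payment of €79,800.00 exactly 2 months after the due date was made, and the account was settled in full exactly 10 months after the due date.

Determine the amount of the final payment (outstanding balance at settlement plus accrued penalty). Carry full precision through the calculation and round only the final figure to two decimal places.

Balance at month 2: €380,000.0000 × (1 + 0.007)^2 = €385,338.6200
After €79,800.00 payment: €385,338.6200 − €79,800.00 = €305,538.6200
Balance at month 10: €305,538.6200 × (1 + 0.007)^8 = €323,073.9021…
Penalty: 10 × 1.25% × €380,000.00 = €47,500.00
Final settlement = outstanding balance + penalty = €323,073.9021… + €47,500.00 = €370,573.90

€370,573.90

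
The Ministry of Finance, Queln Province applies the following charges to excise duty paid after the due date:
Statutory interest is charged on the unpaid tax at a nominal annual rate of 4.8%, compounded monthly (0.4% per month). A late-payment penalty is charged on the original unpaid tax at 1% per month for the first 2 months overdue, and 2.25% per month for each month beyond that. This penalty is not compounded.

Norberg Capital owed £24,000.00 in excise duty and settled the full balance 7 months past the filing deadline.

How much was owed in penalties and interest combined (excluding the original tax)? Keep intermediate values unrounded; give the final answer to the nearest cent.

Penalty, months 1–2: 2 × 1% × £24,000.00 = £480.00
Penalty, months 3–7: 5 × 2.25% × £24,000.00 = £2,700.00
Interest: £24,000.00 × ((1 + 0.004)^7 − 1) = £24,000.00 × 0.0283382… = £680.1180…
Penalties + interest = £3,180.0000 + £680.1180… = £3,860.12

£3,860.12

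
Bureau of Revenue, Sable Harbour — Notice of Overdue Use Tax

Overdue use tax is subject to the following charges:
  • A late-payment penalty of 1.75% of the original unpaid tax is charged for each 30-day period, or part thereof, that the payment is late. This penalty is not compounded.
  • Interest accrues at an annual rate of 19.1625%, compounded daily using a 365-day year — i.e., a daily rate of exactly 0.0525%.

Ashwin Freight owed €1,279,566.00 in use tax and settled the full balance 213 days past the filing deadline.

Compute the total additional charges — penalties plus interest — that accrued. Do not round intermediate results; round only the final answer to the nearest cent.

Penalty periods: ⌈213/30⌉ = 8; penalty = 8 × 1.75% × €1,279,566.00 = €179,139.24
Interest: €1,279,566.00 × ((1 + 0.000525)^213 − 1) = €1,279,566.00 × 0.11828432… = €151,352.5978…
Penalties + interest = €179,139.2400 + €151,352.5978… = €330,491.84

€330,491.84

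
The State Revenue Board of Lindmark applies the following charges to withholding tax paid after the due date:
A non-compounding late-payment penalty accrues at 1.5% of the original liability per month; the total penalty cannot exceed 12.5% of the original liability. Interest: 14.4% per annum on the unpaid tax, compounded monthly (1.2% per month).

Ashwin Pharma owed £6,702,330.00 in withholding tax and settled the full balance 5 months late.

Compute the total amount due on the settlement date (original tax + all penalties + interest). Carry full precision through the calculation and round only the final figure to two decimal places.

£7,616,912.42

Penalty: 5 × 1.5% × £6,702,330.00 = £502,674.75 (below the 12.5% cap of £837,791.25)
Interest: £6,702,330.00 × ((1 + 0.012)^5 − 1) = £6,702,330.00 × 0.0614574… = £411,907.6680…
Total = £6,702,330.00 + £502,674.7500 + £411,907.6680… = £7,616,912.42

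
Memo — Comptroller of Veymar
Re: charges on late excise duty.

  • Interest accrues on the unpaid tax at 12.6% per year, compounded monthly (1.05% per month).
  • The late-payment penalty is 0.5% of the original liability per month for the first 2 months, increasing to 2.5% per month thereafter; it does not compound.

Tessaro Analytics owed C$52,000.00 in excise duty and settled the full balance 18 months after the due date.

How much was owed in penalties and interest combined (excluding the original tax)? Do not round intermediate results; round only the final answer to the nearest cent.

Penalty, months 1–2: 2 × 0.5% × C$52,000.00 = C$520.00
Penalty, months 3–18: 16 × 2.5% × C$52,000.00 = C$20,800.00
Interest: C$52,000.00 × ((1 + 0.0105)^18 − 1) = C$52,000.00 × 0.2068512… = C$10,756.2616…
Penalties + interest = C$21,320.0000 + C$10,756.2616… = C$32,076.26

C$32,076.26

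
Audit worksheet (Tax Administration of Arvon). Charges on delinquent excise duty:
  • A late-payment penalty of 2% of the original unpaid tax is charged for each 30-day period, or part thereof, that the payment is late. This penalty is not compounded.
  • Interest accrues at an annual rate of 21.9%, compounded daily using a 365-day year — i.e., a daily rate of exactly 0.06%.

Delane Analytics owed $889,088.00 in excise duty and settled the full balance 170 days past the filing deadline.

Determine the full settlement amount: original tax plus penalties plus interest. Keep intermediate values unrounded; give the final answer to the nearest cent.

$1,091,221.80

Penalty periods: ⌈170/30⌉ = 6; penalty = 6 × 2% × $889,088.00 = $106,690.56
Interest: $889,088.00 × ((1 + 0.0006)^170 − 1) = $889,088.00 × 0.10734960… = $95,443.2410…
Total = $889,088.00 + $106,690.5600 + $95,443.2410… = $1,091,221.80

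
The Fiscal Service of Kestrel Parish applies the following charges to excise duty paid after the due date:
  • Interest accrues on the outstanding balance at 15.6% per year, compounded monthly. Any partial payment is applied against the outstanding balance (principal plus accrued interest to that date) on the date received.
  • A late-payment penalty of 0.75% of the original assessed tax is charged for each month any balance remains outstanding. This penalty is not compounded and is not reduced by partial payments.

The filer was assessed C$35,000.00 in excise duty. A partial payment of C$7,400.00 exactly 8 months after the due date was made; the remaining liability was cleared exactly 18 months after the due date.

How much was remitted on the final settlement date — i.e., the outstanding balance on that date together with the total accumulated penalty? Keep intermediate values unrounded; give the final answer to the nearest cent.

C$40,465.64

Monthly rate = 15.6% ÷ 12 = 1.3%
Balance at month 8: C$35,000.0000 × (1 + 0.013)^8 = C$38,809.9968…
After C$7,400.00 payment: C$38,809.9968… − C$7,400.00 = C$31,409.9968…
Balance at month 18: C$31,409.9968… × (1 + 0.013)^10 = C$35,740.6417…
Penalty: 18 × 0.75% × C$35,000.00 = C$4,725.00
Final settlement = outstanding balance + penalty = C$35,740.6417… + C$4,725.00 = C$40,465.64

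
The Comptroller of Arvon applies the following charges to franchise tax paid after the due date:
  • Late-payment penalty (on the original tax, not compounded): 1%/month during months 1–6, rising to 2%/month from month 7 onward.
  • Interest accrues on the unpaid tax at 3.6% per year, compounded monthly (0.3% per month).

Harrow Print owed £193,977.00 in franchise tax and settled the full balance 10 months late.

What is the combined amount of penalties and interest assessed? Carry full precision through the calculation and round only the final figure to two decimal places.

Penalty, months 1–6: 6 × 1% × £193,977.00 = £11,638.62
Penalty, months 7–10: 4 × 2% × £193,977.00 = £15,518.16
Interest: £193,977.00 × ((1 + 0.003)^10 − 1) = £193,977.00 × 0.0304083… = £5,898.5025…
Penalties + interest = £27,156.7800 + £5,898.5025… = £33,055.28

£33,055.28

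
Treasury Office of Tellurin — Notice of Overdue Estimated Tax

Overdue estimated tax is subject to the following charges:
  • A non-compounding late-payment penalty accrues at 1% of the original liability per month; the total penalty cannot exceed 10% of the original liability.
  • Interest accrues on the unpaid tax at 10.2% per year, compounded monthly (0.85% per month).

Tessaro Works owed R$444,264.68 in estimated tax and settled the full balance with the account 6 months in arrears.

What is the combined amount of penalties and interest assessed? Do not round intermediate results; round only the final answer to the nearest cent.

R$49,800.34

Penalty: 6 × 1% × R$444,264.68 = R$26,655.88… (below the 10% cap of R$44,426.47…)
Interest: R$444,264.68 × ((1 + 0.0085)^6 − 1) = R$444,264.68 × 0.0520961… = R$23,144.4621…
Penalties + interest = R$26,655.8808 + R$23,144.4621… = R$49,800.34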